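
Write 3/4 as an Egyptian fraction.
1/2 + 1/4

Greedy algorithm:
3/4: ceiling(4/3) = 2, use 1/2
1/4: ceiling(4/1) = 4, use 1/4
Result: 3/4 = 1/2 + 1/4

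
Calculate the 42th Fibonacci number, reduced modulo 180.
136

Matrix identity: Q^n = [[F_(n+1), F_n], [F_n, F_(n-1)]] with Q = [[1,1],[1,0]].
n = 42 = 101010₂. Square-and-multiply, entries mod 180:
Q^1 = [[1,1],[1,0]]
Q^2 = (Q^1)² = [[2,1],[1,1]]
Q^5 = (Q^2)²·Q = [[8,5],[5,3]]
Q^10 = (Q^5)² = [[89,55],[55,34]]
Q^21 = (Q^10)²·Q = [[71,146],[146,105]]
Q^42 = (Q^21)² = [[77,136],[136,121]]
F_42 mod 180 = Q^42[0][1] = 136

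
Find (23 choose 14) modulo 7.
3

Using Lucas' theorem:
Write n=23 and k=14 in base 7:
n in base 7: [3, 2]
k in base 7: [2, 0]
C(23,14) mod 7 = ∏ C(n_i, k_i) mod 7
Digit binomials (mod 7): C(3,2) = 3; C(2,0) = 1
Product: 3 × 1 = 3 ≡ 3 (mod 7)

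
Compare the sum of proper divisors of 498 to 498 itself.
abundant

Proper divisors of 498: sum = 1 + 2 + 3 + 6 + 83 + 166 + 249 = 510
Since 510 > 498, 498 is abundant.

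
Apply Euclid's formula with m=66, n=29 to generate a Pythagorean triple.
(3515, 3828, 5197)

Euclid's formula: a = m² - n², b = 2mn, c = m² + n²
m = 66, n = 29
a = 66² - 29² = 4356 - 841 = 3515
b = 2 × 66 × 29 = 3828
c = 66² + 29² = 4356 + 841 = 5197
Verification: 3515² + 3828² = 12355225 + 14653584 = 27008809 = 5197² ✓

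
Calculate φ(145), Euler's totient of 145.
112

145 = 5 × 29
φ(n) = n × ∏(1 - 1/p) for each prime p dividing n
φ(145) = 145 × (1 - 1/5) × (1 - 1/29) = 112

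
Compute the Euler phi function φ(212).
104

212 = 2^2 × 53
φ(n) = n × ∏(1 - 1/p) for each prime p dividing n
φ(212) = 212 × (1 - 1/2) × (1 - 1/53) = 104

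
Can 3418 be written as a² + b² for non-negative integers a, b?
13² + 57² (a=13, b=57)

Factorization: 3418 = 2 × 1709
By Fermat: n is sum of two squares iff every prime p ≡ 3 (mod 4) appears to even power.
All primes ≡ 3 (mod 4) appear to even power.
Search a = 0, 1, 2, … for 3418 - a² a perfect square: first hit at a = 13: 3418 - 169 = 3249 = 57².
3418 = 13² + 57² = 169 + 3249 ✓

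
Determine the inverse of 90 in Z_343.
202

gcd(90, 343) = 1, so the inverse exists.
Extended Euclidean algorithm on (343, 90):
343 = 3 × 90 + 73  ⟹  73 = (1)·343 + (-3)·90
90 = 1 × 73 + 17  ⟹  17 = (-1)·343 + (4)·90
73 = 4 × 17 + 5  ⟹  5 = (5)·343 + (-19)·90
17 = 3 × 5 + 2  ⟹  2 = (-16)·343 + (61)·90
5 = 2 × 2 + 1  ⟹  1 = (37)·343 + (-141)·90
So (-141)·90 ≡ 1 (mod 343), i.e. 90^(-1) ≡ -141 ≡ 202 (mod 343).
Check: 90 × 202 = 18180 ≡ 1 (mod 343)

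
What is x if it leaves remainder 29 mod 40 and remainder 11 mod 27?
389

Using Chinese Remainder Theorem:
M = 40 × 27 = 1080
M1 = 27, M2 = 40
y1 = 27^(-1) mod 40 = 3
y2 = 40^(-1) mod 27 = 25
x = (29×27×3 + 11×40×25) mod 1080 = 389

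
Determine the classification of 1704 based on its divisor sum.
abundant

Proper divisors of 1704: sum = 1 + 2 + 3 + 4 + 6 + 8 + 12 + 24 + 71 + 142 + 213 + 284 + 426 + 568 + 852 = 2616
Since 2616 > 1704, 1704 is abundant.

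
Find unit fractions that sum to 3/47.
1/16 + 1/752

Greedy algorithm:
3/47: ceiling(47/3) = 16, use 1/16
1/752: ceiling(752/1) = 752, use 1/752
Result: 3/47 = 1/16 + 1/752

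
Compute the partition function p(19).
490

p(n) counts ways to write n as a sum of positive integers (order ignored).
Euler's pentagonal recurrence: p(k) = p(k-1) + p(k-2) - p(k-5) - p(k-7) + p(k-12) + p(k-15) - ... (offsets j(3j∓1)/2, signs ++--, p(0)=1, p(<0)=0).
DP table for k = 0..18: p(0)=1, p(1)=1, p(2)=2, p(3)=3, p(4)=5, p(5)=7, p(6)=11, p(7)=15, p(8)=22, p(9)=30, p(10)=42, p(11)=56, p(12)=77, p(13)=101, p(14)=135, p(15)=176, p(16)=231, p(17)=297, p(18)=385.
Final step: p(19) = p(18) + p(17) - p(14) - p(12) + p(7) + p(4)
= 385 + 297 - 135 - 77 + 15 + 5
= 490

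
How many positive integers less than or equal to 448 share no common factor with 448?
192

448 = 2^6 × 7
φ(n) = n × ∏(1 - 1/p) for each prime p dividing n
φ(448) = 448 × (1 - 1/2) × (1 - 1/7) = 192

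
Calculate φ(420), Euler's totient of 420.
96

420 = 2^2 × 3 × 5 × 7
φ(n) = n × ∏(1 - 1/p) for each prime p dividing n
φ(420) = 420 × (1 - 1/2) × (1 - 1/3) × (1 - 1/5) × (1 - 1/7) = 96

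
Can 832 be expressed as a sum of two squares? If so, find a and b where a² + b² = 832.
16² + 24² (a=16, b=24)

Factorization: 832 = 2^6 × 13
By Fermat: n is sum of two squares iff every prime p ≡ 3 (mod 4) appears to even power.
All primes ≡ 3 (mod 4) appear to even power.
Search a = 0, 1, 2, … for 832 - a² a perfect square: first hit at a = 16: 832 - 256 = 576 = 24².
832 = 16² + 24² = 256 + 576 ✓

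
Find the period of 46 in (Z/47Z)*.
2

47 is prime, so ord(46) divides φ(47) = 46.
Divisors of 46: 1, 2, 23, 46.
Repeated squaring: 46^1 ≡ 46, 46^2 ≡ 1, 46^4 ≡ 1, 46^8 ≡ 1, 46^16 ≡ 1, 46^32 ≡ 1 (mod 47).
Test 46^d mod 47 for each divisor d in increasing order:
46^1 ≡ 46
46^2 ≡ 1  ← first divisor giving 1
The order is 2.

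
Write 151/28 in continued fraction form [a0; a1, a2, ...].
[5; 2, 1, 1, 5]

Euclidean algorithm steps:
151 = 5 × 28 + 11
28 = 2 × 11 + 6
11 = 1 × 6 + 5
6 = 1 × 5 + 1
5 = 5 × 1 + 0
Continued fraction: [5; 2, 1, 1, 5]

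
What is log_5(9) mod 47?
40

Baby-step giant-step with step n = ⌈√47⌉ = 7.
Baby steps 5^j mod 47 (j:value) for j=0..6: 0:1, 1:5, 2:25, 3:31, 4:14, 5:23, 6:21.
Giant-step multiplier: 5^(-7) ≡ 5^(46-7) = 5^39 ≡ 30 (mod 47).
Giant steps γ_i = 9·30^i mod 47: γ_0=9, γ_1=35, γ_2=16, γ_3=10, γ_4=18, γ_5=23 (in table at j=5).
x = i·n + j = 5·7 + 5 = 40.
Check: 5^40 ≡ 9 (mod 47).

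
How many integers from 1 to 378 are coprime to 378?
108

378 = 2 × 3^3 × 7
φ(n) = n × ∏(1 - 1/p) for each prime p dividing n
φ(378) = 378 × (1 - 1/2) × (1 - 1/3) × (1 - 1/7) = 108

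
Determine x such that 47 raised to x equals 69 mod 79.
15

Baby-step giant-step with step n = ⌈√79⌉ = 9.
Baby steps 47^j mod 79 (j:value) for j=0..8: 0:1, 1:47, 2:76, 3:17, 4:9, 5:28, 6:52, 7:74, 8:2.
Giant-step multiplier: 47^(-9) ≡ 47^(78-9) = 47^69 ≡ 58 (mod 79).
Giant steps γ_i = 69·58^i mod 79: γ_0=69, γ_1=52 (in table at j=6).
x = i·n + j = 1·9 + 6 = 15.
Check: 47^15 ≡ 69 (mod 79).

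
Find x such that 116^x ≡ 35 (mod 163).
142

Baby-step giant-step with step n = ⌈√163⌉ = 13.
Baby steps 116^j mod 163 (j:value) for j=0..12: 0:1, 1:116, 2:90, 3:8, 4:113, 5:68, 6:64, 7:89, 8:55, 9:23, 10:60, 11:114, 12:21.
Giant-step multiplier: 116^(-13) ≡ 116^(162-13) = 116^149 ≡ 18 (mod 163).
Giant steps γ_i = 35·18^i mod 163: γ_0=35, γ_1=141, γ_2=93, γ_3=44, γ_4=140, γ_5=75, γ_6=46, γ_7=13, γ_8=71, γ_9=137, γ_10=21 (in table at j=12).
x = i·n + j = 10·13 + 12 = 142.
Check: 116^142 ≡ 35 (mod 163).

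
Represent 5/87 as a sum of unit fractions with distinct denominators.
1/18 + 1/522

Greedy algorithm:
5/87: ceiling(87/5) = 18, use 1/18
1/522: ceiling(522/1) = 522, use 1/522
Result: 5/87 = 1/18 + 1/522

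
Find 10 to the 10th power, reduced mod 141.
115

Repeated squaring. Binary of 10 = 1010.
10^1 ≡ 10 (mod 141); 10^2 ≡ 100 (mod 141); 10^4 ≡ 130 (mod 141); 10^8 ≡ 121 (mod 141)
10^10 = 10^2 × 10^8 ≡ 115 (mod 141)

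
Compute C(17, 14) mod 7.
1

Using Lucas' theorem:
Write n=17 and k=14 in base 7:
n in base 7: [2, 3]
k in base 7: [2, 0]
C(17,14) mod 7 = ∏ C(n_i, k_i) mod 7
Digit binomials (mod 7): C(2,2) = 1; C(3,0) = 1
Product: 1 × 1 = 1 ≡ 1 (mod 7)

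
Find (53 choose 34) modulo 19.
2

Using Lucas' theorem:
Write n=53 and k=34 in base 19:
n in base 19: [2, 15]
k in base 19: [1, 15]
C(53,34) mod 19 = ∏ C(n_i, k_i) mod 19
Digit binomials (mod 19): C(2,1) = 2; C(15,15) = 1
Product: 2 × 1 = 2 ≡ 2 (mod 19)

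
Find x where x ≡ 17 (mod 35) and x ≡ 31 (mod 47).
1347

Using Chinese Remainder Theorem:
M = 35 × 47 = 1645
M1 = 47, M2 = 35
y1 = 47^(-1) mod 35 = 3
y2 = 35^(-1) mod 47 = 43
x = (17×47×3 + 31×35×43) mod 1645 = 1347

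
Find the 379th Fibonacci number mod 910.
831

Matrix identity: Q^n = [[F_(n+1), F_n], [F_n, F_(n-1)]] with Q = [[1,1],[1,0]].
n = 379 = 101111011₂. Square-and-multiply, entries mod 910:
Q^1 = [[1,1],[1,0]]
Q^2 = (Q^1)² = [[2,1],[1,1]]
Q^5 = (Q^2)²·Q = [[8,5],[5,3]]
Q^11 = (Q^5)²·Q = [[144,89],[89,55]]
Q^23 = (Q^11)²·Q = [[868,447],[447,421]]
Q^47 = (Q^23)²·Q = [[616,463],[463,153]]
Q^94 = (Q^47)² = [[505,237],[237,268]]
Q^189 = (Q^94)²·Q = [[265,884],[884,291]]
Q^379 = (Q^189)²·Q = [[25,831],[831,104]]
F_379 mod 910 = Q^379[0][1] = 831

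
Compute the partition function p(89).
49995925

p(n) counts ways to write n as a sum of positive integers (order ignored).
Euler's pentagonal recurrence: p(k) = p(k-1) + p(k-2) - p(k-5) - p(k-7) + p(k-12) + p(k-15) - ... (offsets j(3j∓1)/2, signs ++--, p(0)=1, p(<0)=0).
DP table for k = 0..88: p(0)=1, p(1)=1, p(2)=2, p(3)=3, p(4)=5, p(5)=7, p(6)=11, p(7)=15, p(8)=22, p(9)=30, p(10)=42, p(11)=56, p(12)=77, p(13)=101, p(14)=135, p(15)=176, p(16)=231, p(17)=297, p(18)=385, p(19)=490, p(20)=627, p(21)=792, p(22)=1002, p(23)=1255, p(24)=1575, p(25)=1958, p(26)=2436, p(27)=3010, p(28)=3718, p(29)=4565, p(30)=5604, p(31)=6842, p(32)=8349, p(33)=10143, p(34)=12310, p(35)=14883, p(36)=17977, p(37)=21637, p(38)=26015, p(39)=31185, p(40)=37338, p(41)=44583, p(42)=53174, p(43)=63261, p(44)=75175, p(45)=89134, p(46)=105558, p(47)=124754, p(48)=147273, p(49)=173525, p(50)=204226, p(51)=239943, p(52)=281589, p(53)=329931, p(54)=386155, p(55)=451276, p(56)=526823, p(57)=614154, p(58)=715220, p(59)=831820, p(60)=966467, p(61)=1121505, p(62)=1300156, p(63)=1505499, p(64)=1741630, p(65)=2012558, p(66)=2323520, p(67)=2679689, p(68)=3087735, p(69)=3554345, p(70)=4087968, p(71)=4697205, p(72)=5392783, p(73)=6185689, p(74)=7089500, p(75)=8118264, p(76)=9289091, p(77)=10619863, p(78)=12132164, p(79)=13848650, p(80)=15796476, p(81)=18004327, p(82)=20506255, p(83)=23338469, p(84)=26543660, p(85)=30167357, p(86)=34262962, p(87)=38887673, p(88)=44108109.
Final step: p(89) = p(88) + p(87) - p(84) - p(82) + p(77) + p(74) - p(67) - p(63) + p(54) + p(49) - p(38) - p(32) + p(19) + p(12)
= 44108109 + 38887673 - 26543660 - 20506255 + 10619863 + 7089500 - 2679689 - 1505499 + 386155 + 173525 - 26015 - 8349 + 490 + 77
= 49995925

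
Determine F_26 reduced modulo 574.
279

Matrix identity: Q^n = [[F_(n+1), F_n], [F_n, F_(n-1)]] with Q = [[1,1],[1,0]].
n = 26 = 11010₂. Square-and-multiply, entries mod 574:
Q^1 = [[1,1],[1,0]]
Q^3 = (Q^1)²·Q = [[3,2],[2,1]]
Q^6 = (Q^3)² = [[13,8],[8,5]]
Q^13 = (Q^6)²·Q = [[377,233],[233,144]]
Q^26 = (Q^13)² = [[110,279],[279,405]]
F_26 mod 574 = Q^26[0][1] = 279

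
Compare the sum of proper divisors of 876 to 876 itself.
abundant

Proper divisors of 876: sum = 1 + 2 + 3 + 4 + 6 + 12 + 73 + 146 + 219 + 292 + 438 = 1196
Since 1196 > 876, 876 is abundant.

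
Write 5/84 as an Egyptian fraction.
1/17 + 1/1428

Greedy algorithm:
5/84: ceiling(84/5) = 17, use 1/17
1/1428: ceiling(1428/1) = 1428, use 1/1428
Result: 5/84 = 1/17 + 1/1428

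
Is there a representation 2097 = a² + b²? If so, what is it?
24² + 39² (a=24, b=39)

Factorization: 2097 = 3^2 × 233
By Fermat: n is sum of two squares iff every prime p ≡ 3 (mod 4) appears to even power.
All primes ≡ 3 (mod 4) appear to even power.
Search a = 0, 1, 2, … for 2097 - a² a perfect square: first hit at a = 24: 2097 - 576 = 1521 = 39².
2097 = 24² + 39² = 576 + 1521 ✓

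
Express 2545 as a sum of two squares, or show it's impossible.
12² + 49² (a=12, b=49)

Factorization: 2545 = 5 × 509
By Fermat: n is sum of two squares iff every prime p ≡ 3 (mod 4) appears to even power.
All primes ≡ 3 (mod 4) appear to even power.
Search a = 0, 1, 2, … for 2545 - a² a perfect square: first hit at a = 12: 2545 - 144 = 2401 = 49².
2545 = 12² + 49² = 144 + 2401 ✓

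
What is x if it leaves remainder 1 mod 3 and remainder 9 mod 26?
61

Using Chinese Remainder Theorem:
M = 3 × 26 = 78
M1 = 26, M2 = 3
y1 = 26^(-1) mod 3 = 2
y2 = 3^(-1) mod 26 = 9
x = (1×26×2 + 9×3×9) mod 78 = 61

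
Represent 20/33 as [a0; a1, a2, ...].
[0; 1, 1, 1, 1, 6]

Euclidean algorithm steps:
20 = 0 × 33 + 20
33 = 1 × 20 + 13
20 = 1 × 13 + 7
13 = 1 × 7 + 6
7 = 1 × 6 + 1
6 = 6 × 1 + 0
Continued fraction: [0; 1, 1, 1, 1, 6]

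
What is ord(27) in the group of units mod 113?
112

113 is prime, so ord(27) divides φ(113) = 112.
Divisors of 112: 1, 2, 4, 7, 8, 14, 16, 28, 56, 112.
Repeated squaring: 27^1 ≡ 27, 27^2 ≡ 51, 27^4 ≡ 2, 27^8 ≡ 4, 27^16 ≡ 16, 27^32 ≡ 30, 27^64 ≡ 109 (mod 113).
Test 27^d mod 113 for each divisor d in increasing order:
27^1 ≡ 27
27^2 ≡ 51
27^4 ≡ 2
27^7 = 27^4·27^2·27^1 ≡ 42
27^8 ≡ 4
27^14 = 27^8·27^4·27^2 ≡ 69
27^16 ≡ 16
27^28 = 27^16·27^8·27^4 ≡ 15
27^56 = 27^32·27^16·27^8 ≡ 112
27^112 = 27^64·27^32·27^16 ≡ 1  ← first divisor giving 1
The order is 112.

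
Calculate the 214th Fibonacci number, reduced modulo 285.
227

Matrix identity: Q^n = [[F_(n+1), F_n], [F_n, F_(n-1)]] with Q = [[1,1],[1,0]].
n = 214 = 11010110₂. Square-and-multiply, entries mod 285:
Q^1 = [[1,1],[1,0]]
Q^3 = (Q^1)²·Q = [[3,2],[2,1]]
Q^6 = (Q^3)² = [[13,8],[8,5]]
Q^13 = (Q^6)²·Q = [[92,233],[233,144]]
Q^26 = (Q^13)² = [[53,268],[268,70]]
Q^53 = (Q^26)²·Q = [[152,248],[248,189]]
Q^107 = (Q^53)²·Q = [[171,248],[248,208]]
Q^214 = (Q^107)² = [[115,227],[227,173]]
F_214 mod 285 = Q^214[0][1] = 227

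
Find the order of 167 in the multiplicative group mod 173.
86

173 is prime, so ord(167) divides φ(173) = 172.
Divisors of 172: 1, 2, 4, 43, 86, 172.
Repeated squaring: 167^1 ≡ 167, 167^2 ≡ 36, 167^4 ≡ 85, 167^8 ≡ 132, 167^16 ≡ 124, 167^32 ≡ 152, 167^64 ≡ 95, 167^128 ≡ 29 (mod 173).
Test 167^d mod 173 for each divisor d in increasing order:
167^1 ≡ 167
167^2 ≡ 36
167^4 ≡ 85
167^43 = 167^32·167^8·167^2·167^1 ≡ 172
167^86 = 167^64·167^16·167^4·167^2 ≡ 1  ← first divisor giving 1
The order is 86.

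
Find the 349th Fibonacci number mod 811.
155

Matrix identity: Q^n = [[F_(n+1), F_n], [F_n, F_(n-1)]] with Q = [[1,1],[1,0]].
n = 349 = 101011101₂. Square-and-multiply, entries mod 811:
Q^1 = [[1,1],[1,0]]
Q^2 = (Q^1)² = [[2,1],[1,1]]
Q^5 = (Q^2)²·Q = [[8,5],[5,3]]
Q^10 = (Q^5)² = [[89,55],[55,34]]
Q^21 = (Q^10)²·Q = [[680,403],[403,277]]
Q^43 = (Q^21)²·Q = [[785,339],[339,446]]
Q^87 = (Q^43)²·Q = [[79,435],[435,455]]
Q^174 = (Q^87)² = [[15,344],[344,482]]
Q^349 = (Q^174)²·Q = [[2,155],[155,658]]
F_349 mod 811 = Q^349[0][1] = 155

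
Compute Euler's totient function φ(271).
270

271 = 271
φ(n) = n × ∏(1 - 1/p) for each prime p dividing n
φ(271) = 271 × (1 - 1/271) = 270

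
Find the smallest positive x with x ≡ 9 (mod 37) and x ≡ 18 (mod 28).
46

Using Chinese Remainder Theorem:
M = 37 × 28 = 1036
M1 = 28, M2 = 37
y1 = 28^(-1) mod 37 = 4
y2 = 37^(-1) mod 28 = 25
x = (9×28×4 + 18×37×25) mod 1036 = 46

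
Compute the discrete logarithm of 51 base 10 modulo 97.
21

Baby-step giant-step with step n = ⌈√97⌉ = 10.
Baby steps 10^j mod 97 (j:value) for j=0..9: 0:1, 1:10, 2:3, 3:30, 4:9, 5:90, 6:27, 7:76, 8:81, 9:34.
Giant-step multiplier: 10^(-10) ≡ 10^(96-10) = 10^86 ≡ 2 (mod 97).
Giant steps γ_i = 51·2^i mod 97: γ_0=51, γ_1=5, γ_2=10 (in table at j=1).
x = i·n + j = 2·10 + 1 = 21.
Check: 10^21 ≡ 51 (mod 97).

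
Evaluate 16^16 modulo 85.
1

Repeated squaring. Binary of 16 = 10000.
16^1 ≡ 16 (mod 85); 16^2 ≡ 1 (mod 85); 16^4 ≡ 1 (mod 85); 16^8 ≡ 1 (mod 85); 16^16 ≡ 1 (mod 85)
16^16 = 16^16 ≡ 1 (mod 85)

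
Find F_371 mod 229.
124

Matrix identity: Q^n = [[F_(n+1), F_n], [F_n, F_(n-1)]] with Q = [[1,1],[1,0]].
n = 371 = 101110011₂. Square-and-multiply, entries mod 229:
Q^1 = [[1,1],[1,0]]
Q^2 = (Q^1)² = [[2,1],[1,1]]
Q^5 = (Q^2)²·Q = [[8,5],[5,3]]
Q^11 = (Q^5)²·Q = [[144,89],[89,55]]
Q^23 = (Q^11)²·Q = [[110,32],[32,78]]
Q^46 = (Q^23)² = [[71,62],[62,9]]
Q^92 = (Q^46)² = [[183,151],[151,32]]
Q^185 = (Q^92)²·Q = [[132,185],[185,176]]
Q^371 = (Q^185)²·Q = [[83,124],[124,188]]
F_371 mod 229 = Q^371[0][1] = 124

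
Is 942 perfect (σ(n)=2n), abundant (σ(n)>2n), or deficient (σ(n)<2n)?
abundant

Proper divisors of 942: sum = 1 + 2 + 3 + 6 + 157 + 314 + 471 = 954
Since 954 > 942, 942 is abundant.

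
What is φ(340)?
128

340 = 2^2 × 5 × 17
φ(n) = n × ∏(1 - 1/p) for each prime p dividing n
φ(340) = 340 × (1 - 1/2) × (1 - 1/5) × (1 - 1/17) = 128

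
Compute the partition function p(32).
8349

p(n) counts ways to write n as a sum of positive integers (order ignored).
Euler's pentagonal recurrence: p(k) = p(k-1) + p(k-2) - p(k-5) - p(k-7) + p(k-12) + p(k-15) - ... (offsets j(3j∓1)/2, signs ++--, p(0)=1, p(<0)=0).
DP table for k = 0..31: p(0)=1, p(1)=1, p(2)=2, p(3)=3, p(4)=5, p(5)=7, p(6)=11, p(7)=15, p(8)=22, p(9)=30, p(10)=42, p(11)=56, p(12)=77, p(13)=101, p(14)=135, p(15)=176, p(16)=231, p(17)=297, p(18)=385, p(19)=490, p(20)=627, p(21)=792, p(22)=1002, p(23)=1255, p(24)=1575, p(25)=1958, p(26)=2436, p(27)=3010, p(28)=3718, p(29)=4565, p(30)=5604, p(31)=6842.
Final step: p(32) = p(31) + p(30) - p(27) - p(25) + p(20) + p(17) - p(10) - p(6)
= 6842 + 5604 - 3010 - 1958 + 627 + 297 - 42 - 11
= 8349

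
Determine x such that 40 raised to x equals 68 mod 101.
16

Baby-step giant-step with step n = ⌈√101⌉ = 11.
Baby steps 40^j mod 101 (j:value) for j=0..10: 0:1, 1:40, 2:85, 3:67, 4:54, 5:39, 6:45, 7:83, 8:88, 9:86, 10:6.
Giant-step multiplier: 40^(-11) ≡ 40^(100-11) = 40^89 ≡ 8 (mod 101).
Giant steps γ_i = 68·8^i mod 101: γ_0=68, γ_1=39 (in table at j=5).
x = i·n + j = 1·11 + 5 = 16.
Check: 40^16 ≡ 68 (mod 101).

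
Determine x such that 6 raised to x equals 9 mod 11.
4

Baby-step giant-step with step n = ⌈√11⌉ = 4.
Baby steps 6^j mod 11 (j:value) for j=0..3: 0:1, 1:6, 2:3, 3:7.
Giant-step multiplier: 6^(-4) ≡ 6^(10-4) = 6^6 ≡ 5 (mod 11).
Giant steps γ_i = 9·5^i mod 11: γ_0=9, γ_1=1 (in table at j=0).
x = i·n + j = 1·4 + 0 = 4.
Check: 6^4 ≡ 9 (mod 11).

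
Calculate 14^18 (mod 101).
84

Repeated squaring. Binary of 18 = 10010.
14^1 ≡ 14 (mod 101); 14^2 ≡ 95 (mod 101); 14^4 ≡ 36 (mod 101); 14^8 ≡ 84 (mod 101); 14^16 ≡ 87 (mod 101)
14^18 = 14^2 × 14^16 ≡ 84 (mod 101)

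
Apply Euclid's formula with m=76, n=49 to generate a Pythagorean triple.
(3375, 7448, 8177)

Euclid's formula: a = m² - n², b = 2mn, c = m² + n²
m = 76, n = 49
a = 76² - 49² = 5776 - 2401 = 3375
b = 2 × 76 × 49 = 7448
c = 76² + 49² = 5776 + 2401 = 8177
Verification: 3375² + 7448² = 11390625 + 55472704 = 66863329 = 8177² ✓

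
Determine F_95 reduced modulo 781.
49

Matrix identity: Q^n = [[F_(n+1), F_n], [F_n, F_(n-1)]] with Q = [[1,1],[1,0]].
n = 95 = 1011111₂. Square-and-multiply, entries mod 781:
Q^1 = [[1,1],[1,0]]
Q^2 = (Q^1)² = [[2,1],[1,1]]
Q^5 = (Q^2)²·Q = [[8,5],[5,3]]
Q^11 = (Q^5)²·Q = [[144,89],[89,55]]
Q^23 = (Q^11)²·Q = [[289,541],[541,529]]
Q^47 = (Q^23)²·Q = [[252,541],[541,492]]
Q^95 = (Q^47)²·Q = [[338,49],[49,289]]
F_95 mod 781 = Q^95[0][1] = 49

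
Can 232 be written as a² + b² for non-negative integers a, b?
6² + 14² (a=6, b=14)

Factorization: 232 = 2^3 × 29
By Fermat: n is sum of two squares iff every prime p ≡ 3 (mod 4) appears to even power.
All primes ≡ 3 (mod 4) appear to even power.
Search a = 0, 1, 2, … for 232 - a² a perfect square: first hit at a = 6: 232 - 36 = 196 = 14².
232 = 6² + 14² = 36 + 196 ✓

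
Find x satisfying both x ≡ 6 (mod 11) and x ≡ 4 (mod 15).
94

Using Chinese Remainder Theorem:
M = 11 × 15 = 165
M1 = 15, M2 = 11
y1 = 15^(-1) mod 11 = 3
y2 = 11^(-1) mod 15 = 11
x = (6×15×3 + 4×11×11) mod 165 = 94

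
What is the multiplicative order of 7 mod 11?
10

11 is prime, so ord(7) divides φ(11) = 10.
Divisors of 10: 1, 2, 5, 10.
Repeated squaring: 7^1 ≡ 7, 7^2 ≡ 5, 7^4 ≡ 3, 7^8 ≡ 9 (mod 11).
Test 7^d mod 11 for each divisor d in increasing order:
7^1 ≡ 7
7^2 ≡ 5
7^5 = 7^4·7^1 ≡ 10
7^10 = 7^8·7^2 ≡ 1  ← first divisor giving 1
The order is 10.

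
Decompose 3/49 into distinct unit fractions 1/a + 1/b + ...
1/17 + 1/417 + 1/347361

Greedy algorithm:
3/49: ceiling(49/3) = 17, use 1/17
2/833: ceiling(833/2) = 417, use 1/417
1/347361: ceiling(347361/1) = 347361, use 1/347361
Result: 3/49 = 1/17 + 1/417 + 1/347361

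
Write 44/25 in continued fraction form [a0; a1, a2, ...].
[1; 1, 3, 6]

Euclidean algorithm steps:
44 = 1 × 25 + 19
25 = 1 × 19 + 6
19 = 3 × 6 + 1
6 = 6 × 1 + 0
Continued fraction: [1; 1, 3, 6]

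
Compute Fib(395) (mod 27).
26

Matrix identity: Q^n = [[F_(n+1), F_n], [F_n, F_(n-1)]] with Q = [[1,1],[1,0]].
n = 395 = 110001011₂. Square-and-multiply, entries mod 27:
Q^1 = [[1,1],[1,0]]
Q^3 = (Q^1)²·Q = [[3,2],[2,1]]
Q^6 = (Q^3)² = [[13,8],[8,5]]
Q^12 = (Q^6)² = [[17,9],[9,8]]
Q^24 = (Q^12)² = [[19,9],[9,10]]
Q^49 = (Q^24)²·Q = [[1,10],[10,18]]
Q^98 = (Q^49)² = [[20,1],[1,19]]
Q^197 = (Q^98)²·Q = [[8,23],[23,12]]
Q^395 = (Q^197)²·Q = [[0,26],[26,1]]
F_395 mod 27 = Q^395[0][1] = 26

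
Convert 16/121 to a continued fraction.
[0; 7, 1, 1, 3, 2]

Euclidean algorithm steps:
16 = 0 × 121 + 16
121 = 7 × 16 + 9
16 = 1 × 9 + 7
9 = 1 × 7 + 2
7 = 3 × 2 + 1
2 = 2 × 1 + 0
Continued fraction: [0; 7, 1, 1, 3, 2]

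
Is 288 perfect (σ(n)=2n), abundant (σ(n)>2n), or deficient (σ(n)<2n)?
abundant

Proper divisors of 288: sum = 1 + 2 + 3 + 4 + 6 + 8 + 9 + 12 + ... + 48 + 72 + 96 + 144 (17 divisors) = 531
Since 531 > 288, 288 is abundant.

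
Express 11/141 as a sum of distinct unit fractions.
1/13 + 1/917 + 1/1680861

Greedy algorithm:
11/141: ceiling(141/11) = 13, use 1/13
2/1833: ceiling(1833/2) = 917, use 1/917
1/1680861: ceiling(1680861/1) = 1680861, use 1/1680861
Result: 11/141 = 1/13 + 1/917 + 1/1680861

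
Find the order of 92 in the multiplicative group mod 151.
10

151 is prime, so ord(92) divides φ(151) = 150.
Divisors of 150: 1, 2, 3, 5, 6, 10, 15, 25, 30, 50, 75, 150.
Repeated squaring: 92^1 ≡ 92, 92^2 ≡ 8, 92^4 ≡ 64, 92^8 ≡ 19, 92^16 ≡ 59, 92^32 ≡ 8, 92^64 ≡ 64, 92^128 ≡ 19 (mod 151).
Test 92^d mod 151 for each divisor d in increasing order:
92^1 ≡ 92
92^2 ≡ 8
92^3 = 92^2·92^1 ≡ 132
92^5 = 92^4·92^1 ≡ 150
92^6 = 92^4·92^2 ≡ 59
92^10 = 92^8·92^2 ≡ 1  ← first divisor giving 1
The order is 10.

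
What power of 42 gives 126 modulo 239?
145

Baby-step giant-step with step n = ⌈√239⌉ = 16.
Baby steps 42^j mod 239 (j:value) for j=0..15: 0:1, 1:42, 2:91, 3:237, 4:155, 5:57, 6:4, 7:168, 8:125, 9:231, 10:142, 11:228, 12:16, 13:194, 14:22, 15:207.
Giant-step multiplier: 42^(-16) ≡ 42^(238-16) = 42^222 ≡ 162 (mod 239).
Giant steps γ_i = 126·162^i mod 239: γ_0=126, γ_1=97, γ_2=179, γ_3=79, γ_4=131, γ_5=190, γ_6=188, γ_7=103, γ_8=195, γ_9=42 (in table at j=1).
x = i·n + j = 9·16 + 1 = 145.
Check: 42^145 ≡ 126 (mod 239).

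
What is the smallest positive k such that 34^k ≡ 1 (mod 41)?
40

41 is prime, so ord(34) divides φ(41) = 40.
Divisors of 40: 1, 2, 4, 5, 8, 10, 20, 40.
Repeated squaring: 34^1 ≡ 34, 34^2 ≡ 8, 34^4 ≡ 23, 34^8 ≡ 37, 34^16 ≡ 16, 34^32 ≡ 10 (mod 41).
Test 34^d mod 41 for each divisor d in increasing order:
34^1 ≡ 34
34^2 ≡ 8
34^4 ≡ 23
34^5 = 34^4·34^1 ≡ 3
34^8 ≡ 37
34^10 = 34^8·34^2 ≡ 9
34^20 = 34^16·34^4 ≡ 40
34^40 = 34^32·34^8 ≡ 1  ← first divisor giving 1
The order is 40.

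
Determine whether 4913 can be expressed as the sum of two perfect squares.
17² + 68² (a=17, b=68)

Factorization: 4913 = 17^3
By Fermat: n is sum of two squares iff every prime p ≡ 3 (mod 4) appears to even power.
All primes ≡ 3 (mod 4) appear to even power.
Search a = 0, 1, 2, … for 4913 - a² a perfect square: first hit at a = 17: 4913 - 289 = 4624 = 68².
4913 = 17² + 68² = 289 + 4624 ✓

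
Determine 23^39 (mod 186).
89

Repeated squaring. Binary of 39 = 100111.
23^1 ≡ 23 (mod 186); 23^2 ≡ 157 (mod 186); 23^4 ≡ 97 (mod 186); 23^8 ≡ 109 (mod 186); 23^16 ≡ 163 (mod 186); 23^32 ≡ 157 (mod 186)
23^39 = 23^1 × 23^2 × 23^4 × 23^32 ≡ 89 (mod 186)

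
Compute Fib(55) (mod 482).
295

Matrix identity: Q^n = [[F_(n+1), F_n], [F_n, F_(n-1)]] with Q = [[1,1],[1,0]].
n = 55 = 110111₂. Square-and-multiply, entries mod 482:
Q^1 = [[1,1],[1,0]]
Q^3 = (Q^1)²·Q = [[3,2],[2,1]]
Q^6 = (Q^3)² = [[13,8],[8,5]]
Q^13 = (Q^6)²·Q = [[377,233],[233,144]]
Q^27 = (Q^13)²·Q = [[173,244],[244,411]]
Q^55 = (Q^27)²·Q = [[119,295],[295,306]]
F_55 mod 482 = Q^55[0][1] = 295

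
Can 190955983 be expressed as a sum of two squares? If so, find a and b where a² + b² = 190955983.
Not possible

Factorization: 190955983 = 41 × 167^3
By Fermat: n is sum of two squares iff every prime p ≡ 3 (mod 4) appears to even power.
Prime(s) ≡ 3 (mod 4) with odd exponent: [(167, 3)]
Therefore 190955983 cannot be expressed as a² + b².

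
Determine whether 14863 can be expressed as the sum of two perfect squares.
Not possible

Factorization: 14863 = 89 × 167
By Fermat: n is sum of two squares iff every prime p ≡ 3 (mod 4) appears to even power.
Prime(s) ≡ 3 (mod 4) with odd exponent: [(167, 1)]
Therefore 14863 cannot be expressed as a² + b².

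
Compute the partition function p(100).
190569292

p(n) counts ways to write n as a sum of positive integers (order ignored).
Euler's pentagonal recurrence: p(k) = p(k-1) + p(k-2) - p(k-5) - p(k-7) + p(k-12) + p(k-15) - ... (offsets j(3j∓1)/2, signs ++--, p(0)=1, p(<0)=0).
DP table for k = 0..99: p(0)=1, p(1)=1, p(2)=2, p(3)=3, p(4)=5, p(5)=7, p(6)=11, p(7)=15, p(8)=22, p(9)=30, p(10)=42, p(11)=56, p(12)=77, p(13)=101, p(14)=135, p(15)=176, p(16)=231, p(17)=297, p(18)=385, p(19)=490, p(20)=627, p(21)=792, p(22)=1002, p(23)=1255, p(24)=1575, p(25)=1958, p(26)=2436, p(27)=3010, p(28)=3718, p(29)=4565, p(30)=5604, p(31)=6842, p(32)=8349, p(33)=10143, p(34)=12310, p(35)=14883, p(36)=17977, p(37)=21637, p(38)=26015, p(39)=31185, p(40)=37338, p(41)=44583, p(42)=53174, p(43)=63261, p(44)=75175, p(45)=89134, p(46)=105558, p(47)=124754, p(48)=147273, p(49)=173525, p(50)=204226, p(51)=239943, p(52)=281589, p(53)=329931, p(54)=386155, p(55)=451276, p(56)=526823, p(57)=614154, p(58)=715220, p(59)=831820, p(60)=966467, p(61)=1121505, p(62)=1300156, p(63)=1505499, p(64)=1741630, p(65)=2012558, p(66)=2323520, p(67)=2679689, p(68)=3087735, p(69)=3554345, p(70)=4087968, p(71)=4697205, p(72)=5392783, p(73)=6185689, p(74)=7089500, p(75)=8118264, p(76)=9289091, p(77)=10619863, p(78)=12132164, p(79)=13848650, p(80)=15796476, p(81)=18004327, p(82)=20506255, p(83)=23338469, p(84)=26543660, p(85)=30167357, p(86)=34262962, p(87)=38887673, p(88)=44108109, p(89)=49995925, p(90)=56634173, p(91)=64112359, p(92)=72533807, p(93)=82010177, p(94)=92669720, p(95)=104651419, p(96)=118114304, p(97)=133230930, p(98)=150198136, p(99)=169229875.
Final step: p(100) = p(99) + p(98) - p(95) - p(93) + p(88) + p(85) - p(78) - p(74) + p(65) + p(60) - p(49) - p(43) + p(30) + p(23) - p(8) - p(0)
= 169229875 + 150198136 - 104651419 - 82010177 + 44108109 + 30167357 - 12132164 - 7089500 + 2012558 + 966467 - 173525 - 63261 + 5604 + 1255 - 22 - 1
= 190569292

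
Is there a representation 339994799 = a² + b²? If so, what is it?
Not possible

Factorization: 339994799 = 73 × 167^3
By Fermat: n is sum of two squares iff every prime p ≡ 3 (mod 4) appears to even power.
Prime(s) ≡ 3 (mod 4) with odd exponent: [(167, 3)]
Therefore 339994799 cannot be expressed as a² + b².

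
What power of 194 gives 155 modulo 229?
49

Baby-step giant-step with step n = ⌈√229⌉ = 16.
Baby steps 194^j mod 229 (j:value) for j=0..15: 0:1, 1:194, 2:80, 3:177, 4:217, 5:191, 6:185, 7:166, 8:144, 9:227, 10:70, 11:69, 12:104, 13:24, 14:76, 15:88.
Giant-step multiplier: 194^(-16) ≡ 194^(228-16) = 194^212 ≡ 20 (mod 229).
Giant steps γ_i = 155·20^i mod 229: γ_0=155, γ_1=123, γ_2=170, γ_3=194 (in table at j=1).
x = i·n + j = 3·16 + 1 = 49.
Check: 194^49 ≡ 155 (mod 229).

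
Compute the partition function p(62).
1300156

p(n) counts ways to write n as a sum of positive integers (order ignored).
Euler's pentagonal recurrence: p(k) = p(k-1) + p(k-2) - p(k-5) - p(k-7) + p(k-12) + p(k-15) - ... (offsets j(3j∓1)/2, signs ++--, p(0)=1, p(<0)=0).
DP table for k = 0..61: p(0)=1, p(1)=1, p(2)=2, p(3)=3, p(4)=5, p(5)=7, p(6)=11, p(7)=15, p(8)=22, p(9)=30, p(10)=42, p(11)=56, p(12)=77, p(13)=101, p(14)=135, p(15)=176, p(16)=231, p(17)=297, p(18)=385, p(19)=490, p(20)=627, p(21)=792, p(22)=1002, p(23)=1255, p(24)=1575, p(25)=1958, p(26)=2436, p(27)=3010, p(28)=3718, p(29)=4565, p(30)=5604, p(31)=6842, p(32)=8349, p(33)=10143, p(34)=12310, p(35)=14883, p(36)=17977, p(37)=21637, p(38)=26015, p(39)=31185, p(40)=37338, p(41)=44583, p(42)=53174, p(43)=63261, p(44)=75175, p(45)=89134, p(46)=105558, p(47)=124754, p(48)=147273, p(49)=173525, p(50)=204226, p(51)=239943, p(52)=281589, p(53)=329931, p(54)=386155, p(55)=451276, p(56)=526823, p(57)=614154, p(58)=715220, p(59)=831820, p(60)=966467, p(61)=1121505.
Final step: p(62) = p(61) + p(60) - p(57) - p(55) + p(50) + p(47) - p(40) - p(36) + p(27) + p(22) - p(11) - p(5)
= 1121505 + 966467 - 614154 - 451276 + 204226 + 124754 - 37338 - 17977 + 3010 + 1002 - 56 - 7
= 1300156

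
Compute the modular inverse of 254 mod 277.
12

gcd(254, 277) = 1, so the inverse exists.
Extended Euclidean algorithm on (277, 254):
277 = 1 × 254 + 23  ⟹  23 = (1)·277 + (-1)·254
254 = 11 × 23 + 1  ⟹  1 = (-11)·277 + (12)·254
So (12)·254 ≡ 1 (mod 277), i.e. 254^(-1) ≡ 12 (mod 277).
Check: 254 × 12 = 3048 ≡ 1 (mod 277)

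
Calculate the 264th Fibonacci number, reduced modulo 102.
42

Matrix identity: Q^n = [[F_(n+1), F_n], [F_n, F_(n-1)]] with Q = [[1,1],[1,0]].
n = 264 = 100001000₂. Square-and-multiply, entries mod 102:
Q^1 = [[1,1],[1,0]]
Q^2 = (Q^1)² = [[2,1],[1,1]]
Q^4 = (Q^2)² = [[5,3],[3,2]]
Q^8 = (Q^4)² = [[34,21],[21,13]]
Q^16 = (Q^8)² = [[67,69],[69,100]]
Q^33 = (Q^16)²·Q = [[67,70],[70,99]]
Q^66 = (Q^33)² = [[5,94],[94,13]]
Q^132 = (Q^66)² = [[89,60],[60,29]]
Q^264 = (Q^132)² = [[97,42],[42,55]]
F_264 mod 102 = Q^264[0][1] = 42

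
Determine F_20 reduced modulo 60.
45

Matrix identity: Q^n = [[F_(n+1), F_n], [F_n, F_(n-1)]] with Q = [[1,1],[1,0]].
n = 20 = 10100₂. Square-and-multiply, entries mod 60:
Q^1 = [[1,1],[1,0]]
Q^2 = (Q^1)² = [[2,1],[1,1]]
Q^5 = (Q^2)²·Q = [[8,5],[5,3]]
Q^10 = (Q^5)² = [[29,55],[55,34]]
Q^20 = (Q^10)² = [[26,45],[45,41]]
F_20 mod 60 = Q^20[0][1] = 45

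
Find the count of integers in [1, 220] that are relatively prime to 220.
80

220 = 2^2 × 5 × 11
φ(n) = n × ∏(1 - 1/p) for each prime p dividing n
φ(220) = 220 × (1 - 1/2) × (1 - 1/5) × (1 - 1/11) = 80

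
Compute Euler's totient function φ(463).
462

463 = 463
φ(n) = n × ∏(1 - 1/p) for each prime p dividing n
φ(463) = 463 × (1 - 1/463) = 462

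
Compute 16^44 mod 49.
11

Repeated squaring. Binary of 44 = 101100.
16^1 ≡ 16 (mod 49); 16^2 ≡ 11 (mod 49); 16^4 ≡ 23 (mod 49); 16^8 ≡ 39 (mod 49); 16^16 ≡ 2 (mod 49); 16^32 ≡ 4 (mod 49)
16^44 = 16^4 × 16^8 × 16^32 ≡ 11 (mod 49)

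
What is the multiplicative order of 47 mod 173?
43

173 is prime, so ord(47) divides φ(173) = 172.
Divisors of 172: 1, 2, 4, 43, 86, 172.
Repeated squaring: 47^1 ≡ 47, 47^2 ≡ 133, 47^4 ≡ 43, 47^8 ≡ 119, 47^16 ≡ 148, 47^32 ≡ 106, 47^64 ≡ 164, 47^128 ≡ 81 (mod 173).
Test 47^d mod 173 for each divisor d in increasing order:
47^1 ≡ 47
47^2 ≡ 133
47^4 ≡ 43
47^43 = 47^32·47^8·47^2·47^1 ≡ 1  ← first divisor giving 1
The order is 43.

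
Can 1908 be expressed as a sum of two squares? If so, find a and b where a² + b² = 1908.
12² + 42² (a=12, b=42)

Factorization: 1908 = 2^2 × 3^2 × 53
By Fermat: n is sum of two squares iff every prime p ≡ 3 (mod 4) appears to even power.
All primes ≡ 3 (mod 4) appear to even power.
Search a = 0, 1, 2, … for 1908 - a² a perfect square: first hit at a = 12: 1908 - 144 = 1764 = 42².
1908 = 12² + 42² = 144 + 1764 ✓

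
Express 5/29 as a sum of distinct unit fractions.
1/6 + 1/174

Greedy algorithm:
5/29: ceiling(29/5) = 6, use 1/6
1/174: ceiling(174/1) = 174, use 1/174
Result: 5/29 = 1/6 + 1/174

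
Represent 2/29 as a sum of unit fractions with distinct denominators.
1/15 + 1/435

Greedy algorithm:
2/29: ceiling(29/2) = 15, use 1/15
1/435: ceiling(435/1) = 435, use 1/435
Result: 2/29 = 1/15 + 1/435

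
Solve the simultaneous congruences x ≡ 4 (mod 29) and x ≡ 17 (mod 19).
207

Using Chinese Remainder Theorem:
M = 29 × 19 = 551
M1 = 19, M2 = 29
y1 = 19^(-1) mod 29 = 26
y2 = 29^(-1) mod 19 = 2
x = (4×19×26 + 17×29×2) mod 551 = 207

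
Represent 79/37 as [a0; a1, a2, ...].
[2; 7, 2, 2]

Euclidean algorithm steps:
79 = 2 × 37 + 5
37 = 7 × 5 + 2
5 = 2 × 2 + 1
2 = 2 × 1 + 0
Continued fraction: [2; 7, 2, 2]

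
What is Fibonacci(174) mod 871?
34

Matrix identity: Q^n = [[F_(n+1), F_n], [F_n, F_(n-1)]] with Q = [[1,1],[1,0]].
n = 174 = 10101110₂. Square-and-multiply, entries mod 871:
Q^1 = [[1,1],[1,0]]
Q^2 = (Q^1)² = [[2,1],[1,1]]
Q^5 = (Q^2)²·Q = [[8,5],[5,3]]
Q^10 = (Q^5)² = [[89,55],[55,34]]
Q^21 = (Q^10)²·Q = [[291,494],[494,668]]
Q^43 = (Q^21)²·Q = [[272,350],[350,793]]
Q^87 = (Q^43)²·Q = [[471,509],[509,833]]
Q^174 = (Q^87)² = [[130,34],[34,96]]
F_174 mod 871 = Q^174[0][1] = 34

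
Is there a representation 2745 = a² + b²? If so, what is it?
12² + 51² (a=12, b=51)

Factorization: 2745 = 3^2 × 5 × 61
By Fermat: n is sum of two squares iff every prime p ≡ 3 (mod 4) appears to even power.
All primes ≡ 3 (mod 4) appear to even power.
Search a = 0, 1, 2, … for 2745 - a² a perfect square: first hit at a = 12: 2745 - 144 = 2601 = 51².
2745 = 12² + 51² = 144 + 2601 ✓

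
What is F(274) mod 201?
1

Matrix identity: Q^n = [[F_(n+1), F_n], [F_n, F_(n-1)]] with Q = [[1,1],[1,0]].
n = 274 = 100010010₂. Square-and-multiply, entries mod 201:
Q^1 = [[1,1],[1,0]]
Q^2 = (Q^1)² = [[2,1],[1,1]]
Q^4 = (Q^2)² = [[5,3],[3,2]]
Q^8 = (Q^4)² = [[34,21],[21,13]]
Q^17 = (Q^8)²·Q = [[172,190],[190,183]]
Q^34 = (Q^17)² = [[158,115],[115,43]]
Q^68 = (Q^34)² = [[200,0],[0,200]]
Q^137 = (Q^68)²·Q = [[1,1],[1,0]]
Q^274 = (Q^137)² = [[2,1],[1,1]]
F_274 mod 201 = Q^274[0][1] = 1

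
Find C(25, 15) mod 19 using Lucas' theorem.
0

Using Lucas' theorem:
Write n=25 and k=15 in base 19:
n in base 19: [1, 6]
k in base 19: [0, 15]
C(25,15) mod 19 = ∏ C(n_i, k_i) mod 19
Digit binomials (mod 19): C(1,0) = 1; C(6,15) = 0 (k_i > n_i)
Product: 1 × 0 = 0 ≡ 0 (mod 19)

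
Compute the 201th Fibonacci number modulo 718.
42

Matrix identity: Q^n = [[F_(n+1), F_n], [F_n, F_(n-1)]] with Q = [[1,1],[1,0]].
n = 201 = 11001001₂. Square-and-multiply, entries mod 718:
Q^1 = [[1,1],[1,0]]
Q^3 = (Q^1)²·Q = [[3,2],[2,1]]
Q^6 = (Q^3)² = [[13,8],[8,5]]
Q^12 = (Q^6)² = [[233,144],[144,89]]
Q^25 = (Q^12)²·Q = [[51,353],[353,416]]
Q^50 = (Q^25)² = [[124,429],[429,413]]
Q^100 = (Q^50)² = [[531,613],[613,636]]
Q^201 = (Q^100)²·Q = [[285,42],[42,243]]
F_201 mod 718 = Q^201[0][1] = 42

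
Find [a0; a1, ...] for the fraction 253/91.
[2; 1, 3, 1, 1, 4, 2]

Euclidean algorithm steps:
253 = 2 × 91 + 71
91 = 1 × 71 + 20
71 = 3 × 20 + 11
20 = 1 × 11 + 9
11 = 1 × 9 + 2
9 = 4 × 2 + 1
2 = 2 × 1 + 0
Continued fraction: [2; 1, 3, 1, 1, 4, 2]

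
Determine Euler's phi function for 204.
64

204 = 2^2 × 3 × 17
φ(n) = n × ∏(1 - 1/p) for each prime p dividing n
φ(204) = 204 × (1 - 1/2) × (1 - 1/3) × (1 - 1/17) = 64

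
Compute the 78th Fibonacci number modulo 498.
8

Matrix identity: Q^n = [[F_(n+1), F_n], [F_n, F_(n-1)]] with Q = [[1,1],[1,0]].
n = 78 = 1001110₂. Square-and-multiply, entries mod 498:
Q^1 = [[1,1],[1,0]]
Q^2 = (Q^1)² = [[2,1],[1,1]]
Q^4 = (Q^2)² = [[5,3],[3,2]]
Q^9 = (Q^4)²·Q = [[55,34],[34,21]]
Q^19 = (Q^9)²·Q = [[291,197],[197,94]]
Q^39 = (Q^19)²·Q = [[135,484],[484,149]]
Q^78 = (Q^39)² = [[493,8],[8,485]]
F_78 mod 498 = Q^78[0][1] = 8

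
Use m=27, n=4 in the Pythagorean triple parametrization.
(713, 216, 745)

Euclid's formula: a = m² - n², b = 2mn, c = m² + n²
m = 27, n = 4
a = 27² - 4² = 729 - 16 = 713
b = 2 × 27 × 4 = 216
c = 27² + 4² = 729 + 16 = 745
Verification: 713² + 216² = 508369 + 46656 = 555025 = 745² ✓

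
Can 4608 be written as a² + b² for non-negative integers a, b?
48² + 48² (a=48, b=48)

Factorization: 4608 = 2^9 × 3^2
By Fermat: n is sum of two squares iff every prime p ≡ 3 (mod 4) appears to even power.
All primes ≡ 3 (mod 4) appear to even power.
Search a = 0, 1, 2, … for 4608 - a² a perfect square: first hit at a = 48: 4608 - 2304 = 2304 = 48².
4608 = 48² + 48² = 2304 + 2304 ✓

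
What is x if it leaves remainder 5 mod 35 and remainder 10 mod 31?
320

Using Chinese Remainder Theorem:
M = 35 × 31 = 1085
M1 = 31, M2 = 35
y1 = 31^(-1) mod 35 = 26
y2 = 35^(-1) mod 31 = 8
x = (5×31×26 + 10×35×8) mod 1085 = 320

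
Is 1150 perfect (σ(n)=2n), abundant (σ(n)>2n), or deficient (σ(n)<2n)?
deficient

Proper divisors of 1150: sum = 1 + 2 + 5 + 10 + 23 + 25 + 46 + 50 + 115 + 230 + 575 = 1082
Since 1082 < 1150, 1150 is deficient.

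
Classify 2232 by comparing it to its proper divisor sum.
abundant

Proper divisors of 2232: sum = 1 + 2 + 3 + 4 + 6 + 8 + 9 + 12 + ... + 372 + 558 + 744 + 1116 (23 divisors) = 4008
Since 4008 > 2232, 2232 is abundant.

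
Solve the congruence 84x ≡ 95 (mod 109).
x ≡ 18 (mod 109)

gcd(84, 109) = 1, which divides 95, so solutions exist.
Find 84^(-1) mod 109 by the extended Euclidean algorithm:
109 = 1 × 84 + 25  ⟹  25 = (1)·109 + (-1)·84
84 = 3 × 25 + 9  ⟹  9 = (-3)·109 + (4)·84
25 = 2 × 9 + 7  ⟹  7 = (7)·109 + (-9)·84
9 = 1 × 7 + 2  ⟹  2 = (-10)·109 + (13)·84
7 = 3 × 2 + 1  ⟹  1 = (37)·109 + (-48)·84
So (-48)·84 ≡ 1 (mod 109), i.e. 84^(-1) ≡ -48 ≡ 61 (mod 109).
x ≡ 61 × 95 = 5795 ≡ 18 (mod 109).
Check: 84 × 18 = 1512 ≡ 95 (mod 109).
Unique solution: x ≡ 18 (mod 109)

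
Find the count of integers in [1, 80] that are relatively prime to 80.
32

80 = 2^4 × 5
φ(n) = n × ∏(1 - 1/p) for each prime p dividing n
φ(80) = 80 × (1 - 1/2) × (1 - 1/5) = 32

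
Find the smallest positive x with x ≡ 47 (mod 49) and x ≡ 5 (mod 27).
194

Using Chinese Remainder Theorem:
M = 49 × 27 = 1323
M1 = 27, M2 = 49
y1 = 27^(-1) mod 49 = 20
y2 = 49^(-1) mod 27 = 16
x = (47×27×20 + 5×49×16) mod 1323 = 194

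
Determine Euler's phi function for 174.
56

174 = 2 × 3 × 29
φ(n) = n × ∏(1 - 1/p) for each prime p dividing n
φ(174) = 174 × (1 - 1/2) × (1 - 1/3) × (1 - 1/29) = 56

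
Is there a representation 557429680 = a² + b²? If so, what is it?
Not possible

Factorization: 557429680 = 2^4 × 5 × 191^3
By Fermat: n is sum of two squares iff every prime p ≡ 3 (mod 4) appears to even power.
Prime(s) ≡ 3 (mod 4) with odd exponent: [(191, 3)]
Therefore 557429680 cannot be expressed as a² + b².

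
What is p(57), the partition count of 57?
614154

p(n) counts ways to write n as a sum of positive integers (order ignored).
Euler's pentagonal recurrence: p(k) = p(k-1) + p(k-2) - p(k-5) - p(k-7) + p(k-12) + p(k-15) - ... (offsets j(3j∓1)/2, signs ++--, p(0)=1, p(<0)=0).
DP table for k = 0..56: p(0)=1, p(1)=1, p(2)=2, p(3)=3, p(4)=5, p(5)=7, p(6)=11, p(7)=15, p(8)=22, p(9)=30, p(10)=42, p(11)=56, p(12)=77, p(13)=101, p(14)=135, p(15)=176, p(16)=231, p(17)=297, p(18)=385, p(19)=490, p(20)=627, p(21)=792, p(22)=1002, p(23)=1255, p(24)=1575, p(25)=1958, p(26)=2436, p(27)=3010, p(28)=3718, p(29)=4565, p(30)=5604, p(31)=6842, p(32)=8349, p(33)=10143, p(34)=12310, p(35)=14883, p(36)=17977, p(37)=21637, p(38)=26015, p(39)=31185, p(40)=37338, p(41)=44583, p(42)=53174, p(43)=63261, p(44)=75175, p(45)=89134, p(46)=105558, p(47)=124754, p(48)=147273, p(49)=173525, p(50)=204226, p(51)=239943, p(52)=281589, p(53)=329931, p(54)=386155, p(55)=451276, p(56)=526823.
Final step: p(57) = p(56) + p(55) - p(52) - p(50) + p(45) + p(42) - p(35) - p(31) + p(22) + p(17) - p(6) - p(0)
= 526823 + 451276 - 281589 - 204226 + 89134 + 53174 - 14883 - 6842 + 1002 + 297 - 11 - 1
= 614154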